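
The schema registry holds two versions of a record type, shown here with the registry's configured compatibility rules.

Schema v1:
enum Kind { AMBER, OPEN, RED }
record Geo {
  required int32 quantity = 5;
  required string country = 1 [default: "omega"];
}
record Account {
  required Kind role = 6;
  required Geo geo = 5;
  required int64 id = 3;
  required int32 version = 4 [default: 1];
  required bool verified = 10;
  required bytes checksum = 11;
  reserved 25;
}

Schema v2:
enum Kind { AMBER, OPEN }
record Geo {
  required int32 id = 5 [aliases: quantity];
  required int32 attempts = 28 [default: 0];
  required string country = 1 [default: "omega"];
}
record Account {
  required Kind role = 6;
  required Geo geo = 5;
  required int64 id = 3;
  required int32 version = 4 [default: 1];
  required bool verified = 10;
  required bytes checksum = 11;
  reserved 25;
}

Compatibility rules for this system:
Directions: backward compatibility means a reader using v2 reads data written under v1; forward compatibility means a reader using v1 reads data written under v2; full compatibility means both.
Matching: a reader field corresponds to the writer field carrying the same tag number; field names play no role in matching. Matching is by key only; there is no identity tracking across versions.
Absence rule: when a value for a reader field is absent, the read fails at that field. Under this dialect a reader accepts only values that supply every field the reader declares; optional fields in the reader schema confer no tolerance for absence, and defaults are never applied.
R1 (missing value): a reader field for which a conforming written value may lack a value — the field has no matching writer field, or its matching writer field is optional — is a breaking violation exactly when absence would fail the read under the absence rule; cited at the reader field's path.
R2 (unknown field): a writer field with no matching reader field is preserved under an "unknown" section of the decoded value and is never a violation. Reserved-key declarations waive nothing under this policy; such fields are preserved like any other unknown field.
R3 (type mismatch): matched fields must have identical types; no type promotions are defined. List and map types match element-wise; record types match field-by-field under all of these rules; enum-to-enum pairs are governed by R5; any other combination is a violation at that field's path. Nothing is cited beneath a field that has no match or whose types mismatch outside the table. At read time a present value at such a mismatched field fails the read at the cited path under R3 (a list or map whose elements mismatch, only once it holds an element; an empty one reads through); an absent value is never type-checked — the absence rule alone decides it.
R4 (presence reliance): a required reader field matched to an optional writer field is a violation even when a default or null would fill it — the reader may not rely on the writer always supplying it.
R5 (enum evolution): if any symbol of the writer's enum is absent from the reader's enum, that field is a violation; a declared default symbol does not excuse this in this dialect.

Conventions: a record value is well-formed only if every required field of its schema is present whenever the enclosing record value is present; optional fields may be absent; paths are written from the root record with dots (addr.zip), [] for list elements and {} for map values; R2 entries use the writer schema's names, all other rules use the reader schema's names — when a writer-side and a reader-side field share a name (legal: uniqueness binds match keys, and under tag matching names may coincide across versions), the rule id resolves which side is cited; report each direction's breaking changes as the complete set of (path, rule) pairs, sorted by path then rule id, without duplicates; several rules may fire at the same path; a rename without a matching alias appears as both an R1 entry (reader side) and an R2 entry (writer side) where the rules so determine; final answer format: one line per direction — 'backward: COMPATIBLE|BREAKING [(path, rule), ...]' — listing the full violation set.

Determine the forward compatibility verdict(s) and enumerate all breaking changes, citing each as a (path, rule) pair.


arrows below run writer -> reader for Account
forward pass over Account, reader schema v1, writer schema v2:
  Kind -> Kind, writer required: role aligns to role
  Geo -> Geo, writer required: geo aligns to geo
  int64 -> int64, writer required: id aligns to id
  int32 -> int32, writer required: version aligns to version
  bool -> bool, writer required: verified aligns to verified
  bytes -> bytes, writer required: checksum aligns to checksum
  int32 -> int32, writer required: geo.quantity aligns to geo.id
  string -> string, writer required: geo.country aligns to geo.country
  writer field geo.attempts has no reader counterpart
  => forward verdict for Account: COMPATIBLE, no violations
remaining Account differences; none change what is asked:
  added field attempts to record Geo: required int32, tag 28, default 0 (in v2 it sits immediately before country) -> matters only for Account's backward compatibility — outside the asked direction
  enum Kind (field role in record Account): symbol RED removed -> matters only for Account's backward compatibility — outside the asked direction
  renamed field quantity to id in record Geo (alias quantity declared on the renamed field) -> inert for the asked Account verdict: nothing fires

forward: COMPATIBLE []


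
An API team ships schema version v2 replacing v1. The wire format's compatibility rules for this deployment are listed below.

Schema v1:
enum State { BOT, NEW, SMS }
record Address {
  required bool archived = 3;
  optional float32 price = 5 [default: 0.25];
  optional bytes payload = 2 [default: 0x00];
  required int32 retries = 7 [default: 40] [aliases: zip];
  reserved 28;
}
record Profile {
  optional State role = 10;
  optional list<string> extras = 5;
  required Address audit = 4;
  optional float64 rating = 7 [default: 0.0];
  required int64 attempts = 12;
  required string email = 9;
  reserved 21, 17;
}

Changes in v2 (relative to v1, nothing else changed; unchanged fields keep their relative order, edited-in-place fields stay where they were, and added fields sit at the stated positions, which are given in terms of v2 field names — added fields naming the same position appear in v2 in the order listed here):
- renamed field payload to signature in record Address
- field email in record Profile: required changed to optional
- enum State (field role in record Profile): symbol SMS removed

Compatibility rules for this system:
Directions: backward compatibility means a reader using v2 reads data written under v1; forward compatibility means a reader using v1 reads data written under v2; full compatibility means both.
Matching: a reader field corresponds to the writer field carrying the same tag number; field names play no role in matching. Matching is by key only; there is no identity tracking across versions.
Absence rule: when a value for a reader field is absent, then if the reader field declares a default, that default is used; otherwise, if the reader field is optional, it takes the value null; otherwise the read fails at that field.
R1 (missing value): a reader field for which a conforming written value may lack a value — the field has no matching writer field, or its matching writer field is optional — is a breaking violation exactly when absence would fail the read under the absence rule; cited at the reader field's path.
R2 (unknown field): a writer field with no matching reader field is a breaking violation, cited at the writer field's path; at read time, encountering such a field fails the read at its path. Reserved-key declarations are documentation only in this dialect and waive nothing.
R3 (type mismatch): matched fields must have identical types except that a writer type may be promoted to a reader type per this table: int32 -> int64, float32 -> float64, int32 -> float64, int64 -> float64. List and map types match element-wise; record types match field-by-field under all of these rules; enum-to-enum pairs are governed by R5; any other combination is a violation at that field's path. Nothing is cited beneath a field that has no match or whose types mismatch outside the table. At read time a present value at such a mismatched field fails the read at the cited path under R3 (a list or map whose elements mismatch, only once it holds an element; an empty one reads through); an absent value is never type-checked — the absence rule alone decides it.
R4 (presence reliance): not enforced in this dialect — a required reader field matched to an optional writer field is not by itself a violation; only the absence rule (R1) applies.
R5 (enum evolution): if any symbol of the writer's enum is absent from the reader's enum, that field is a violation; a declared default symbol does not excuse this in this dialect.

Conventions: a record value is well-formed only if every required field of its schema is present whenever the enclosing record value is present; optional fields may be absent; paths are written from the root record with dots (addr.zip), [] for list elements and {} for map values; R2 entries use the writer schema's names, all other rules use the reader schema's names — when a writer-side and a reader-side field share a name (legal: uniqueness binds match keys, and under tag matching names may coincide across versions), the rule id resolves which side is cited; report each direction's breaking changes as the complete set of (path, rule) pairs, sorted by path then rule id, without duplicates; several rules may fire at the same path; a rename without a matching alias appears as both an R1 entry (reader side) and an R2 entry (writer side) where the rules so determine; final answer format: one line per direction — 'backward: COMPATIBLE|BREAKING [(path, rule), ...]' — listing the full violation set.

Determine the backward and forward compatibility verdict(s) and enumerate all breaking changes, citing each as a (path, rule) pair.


backward: BREAKING [(role, R5)]; forward: BREAKING [(email, R1)]

in Profile below, arrows point writer -> reader
backward for Profile (reader v2, writer v1):
  State -> State, writer optional: role aligns to role
  list<string> -> list<string>, writer optional: extras aligns to extras
  Address -> Address, writer required: audit aligns to audit
  float64 -> float64, writer optional: rating aligns to rating
  int64 -> int64, writer required: attempts aligns to attempts
  string -> string, writer required: email aligns to email
  bool -> bool, writer required: audit.archived aligns to audit.archived
  float32 -> float32, writer optional: audit.price aligns to audit.price
  bytes -> bytes, writer optional: audit.signature aligns to audit.payload
  int32 -> int32, writer required: audit.retries aligns to audit.retries
  violation R5 at role
  => backward: BREAKING (1)
forward for Profile (reader v1, writer v2):
  State -> State, writer optional: role aligns to role
  list<string> -> list<string>, writer optional: extras aligns to extras
  Address -> Address, writer required: audit aligns to audit
  float64 -> float64, writer optional: rating aligns to rating
  int64 -> int64, writer required: attempts aligns to attempts
  string -> string, writer optional: email aligns to email
  bool -> bool, writer required: audit.archived aligns to audit.archived
  float32 -> float32, writer optional: audit.price aligns to audit.price
  bytes -> bytes, writer optional: audit.payload aligns to audit.signature
  int32 -> int32, writer required: audit.retries aligns to audit.retries
  violation R1 at email
  => forward: BREAKING (1)


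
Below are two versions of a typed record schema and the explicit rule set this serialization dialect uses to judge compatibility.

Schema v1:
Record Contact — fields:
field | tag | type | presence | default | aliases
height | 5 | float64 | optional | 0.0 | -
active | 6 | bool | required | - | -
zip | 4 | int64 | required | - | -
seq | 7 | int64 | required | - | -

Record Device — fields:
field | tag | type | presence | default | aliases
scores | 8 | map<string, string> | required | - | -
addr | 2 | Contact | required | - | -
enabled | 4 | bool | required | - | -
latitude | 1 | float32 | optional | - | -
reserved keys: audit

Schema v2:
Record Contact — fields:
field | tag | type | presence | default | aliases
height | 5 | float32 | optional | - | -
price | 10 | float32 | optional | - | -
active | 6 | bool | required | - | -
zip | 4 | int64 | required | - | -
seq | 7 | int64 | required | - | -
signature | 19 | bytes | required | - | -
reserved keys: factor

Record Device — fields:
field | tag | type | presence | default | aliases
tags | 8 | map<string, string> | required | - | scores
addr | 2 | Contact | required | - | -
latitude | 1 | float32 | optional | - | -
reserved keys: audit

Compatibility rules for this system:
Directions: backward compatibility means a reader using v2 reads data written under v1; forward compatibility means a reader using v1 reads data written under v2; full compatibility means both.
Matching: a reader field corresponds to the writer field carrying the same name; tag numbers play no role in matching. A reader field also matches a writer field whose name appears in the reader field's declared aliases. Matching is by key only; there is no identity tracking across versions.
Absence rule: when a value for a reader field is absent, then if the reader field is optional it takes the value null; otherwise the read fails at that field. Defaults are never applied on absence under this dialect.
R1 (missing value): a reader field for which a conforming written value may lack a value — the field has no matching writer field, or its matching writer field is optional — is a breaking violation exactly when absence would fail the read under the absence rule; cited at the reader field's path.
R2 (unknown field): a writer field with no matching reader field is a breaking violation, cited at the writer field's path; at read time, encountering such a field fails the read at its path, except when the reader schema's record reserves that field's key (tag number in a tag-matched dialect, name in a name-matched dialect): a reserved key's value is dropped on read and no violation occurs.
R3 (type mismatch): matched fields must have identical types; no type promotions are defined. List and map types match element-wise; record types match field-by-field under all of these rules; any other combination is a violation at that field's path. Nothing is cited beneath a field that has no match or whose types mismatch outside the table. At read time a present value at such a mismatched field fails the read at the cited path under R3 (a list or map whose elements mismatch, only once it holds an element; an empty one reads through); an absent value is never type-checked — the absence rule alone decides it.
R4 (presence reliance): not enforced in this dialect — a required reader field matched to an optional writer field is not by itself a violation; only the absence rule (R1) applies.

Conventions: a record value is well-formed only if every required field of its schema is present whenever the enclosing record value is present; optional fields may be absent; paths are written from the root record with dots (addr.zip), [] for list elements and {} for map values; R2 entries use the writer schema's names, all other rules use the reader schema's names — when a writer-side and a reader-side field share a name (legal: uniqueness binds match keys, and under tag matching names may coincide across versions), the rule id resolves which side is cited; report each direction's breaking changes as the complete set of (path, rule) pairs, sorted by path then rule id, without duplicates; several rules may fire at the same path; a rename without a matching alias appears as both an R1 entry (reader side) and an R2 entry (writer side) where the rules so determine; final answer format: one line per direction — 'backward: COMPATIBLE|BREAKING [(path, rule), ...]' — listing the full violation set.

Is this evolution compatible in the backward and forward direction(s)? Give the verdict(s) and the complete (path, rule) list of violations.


in Device below, arrows point writer -> reader
checking backward for Device: reader v2 against writer v1:
  tags: map<string, string> -> map<string, string>, writer required; from scores
  addr: Contact -> Contact, writer required; from addr
  latitude: float32 -> float32, writer optional; from latitude
  writer enabled: unknown to reader
  addr.height: float64 -> float32, writer optional; from addr.height
  addr.price: no writer match
  addr.active: bool -> bool, writer required; from addr.active
  addr.zip: int64 -> int64, writer required; from addr.zip
  addr.seq: int64 -> int64, writer required; from addr.seq
  addr.signature: no writer match
  rule R3 violated at addr.height
  rule R1 violated at addr.signature
  rule R2 violated at enabled
  => backward verdict for Device: BREAKING, 3 violation(s)
checking forward for Device: reader v1 against writer v2:
  scores: no writer match
  addr: Contact -> Contact, writer required; from addr
  enabled: no writer match
  latitude: float32 -> float32, writer optional; from latitude
  writer tags: unknown to reader
  addr.height: float32 -> float64, writer optional; from addr.height
  addr.active: bool -> bool, writer required; from addr.active
  addr.zip: int64 -> int64, writer required; from addr.zip
  addr.seq: int64 -> int64, writer required; from addr.seq
  writer addr.price: unknown to reader
  writer addr.signature: unknown to reader
  rule R3 violated at addr.height
  rule R2 violated at addr.price
  rule R2 violated at addr.signature
  rule R1 violated at enabled
  rule R1 violated at scores
  rule R2 violated at tags
  => forward verdict for Device: BREAKING, 6 violation(s)

backward: BREAKING [(addr.height, R3), (addr.signature, R1), (enabled, R2)]; forward: BREAKING [(addr.height, R3), (addr.price, R2), (addr.signature, R2), (enabled, R1), (scores, R1), (tags, R2)]


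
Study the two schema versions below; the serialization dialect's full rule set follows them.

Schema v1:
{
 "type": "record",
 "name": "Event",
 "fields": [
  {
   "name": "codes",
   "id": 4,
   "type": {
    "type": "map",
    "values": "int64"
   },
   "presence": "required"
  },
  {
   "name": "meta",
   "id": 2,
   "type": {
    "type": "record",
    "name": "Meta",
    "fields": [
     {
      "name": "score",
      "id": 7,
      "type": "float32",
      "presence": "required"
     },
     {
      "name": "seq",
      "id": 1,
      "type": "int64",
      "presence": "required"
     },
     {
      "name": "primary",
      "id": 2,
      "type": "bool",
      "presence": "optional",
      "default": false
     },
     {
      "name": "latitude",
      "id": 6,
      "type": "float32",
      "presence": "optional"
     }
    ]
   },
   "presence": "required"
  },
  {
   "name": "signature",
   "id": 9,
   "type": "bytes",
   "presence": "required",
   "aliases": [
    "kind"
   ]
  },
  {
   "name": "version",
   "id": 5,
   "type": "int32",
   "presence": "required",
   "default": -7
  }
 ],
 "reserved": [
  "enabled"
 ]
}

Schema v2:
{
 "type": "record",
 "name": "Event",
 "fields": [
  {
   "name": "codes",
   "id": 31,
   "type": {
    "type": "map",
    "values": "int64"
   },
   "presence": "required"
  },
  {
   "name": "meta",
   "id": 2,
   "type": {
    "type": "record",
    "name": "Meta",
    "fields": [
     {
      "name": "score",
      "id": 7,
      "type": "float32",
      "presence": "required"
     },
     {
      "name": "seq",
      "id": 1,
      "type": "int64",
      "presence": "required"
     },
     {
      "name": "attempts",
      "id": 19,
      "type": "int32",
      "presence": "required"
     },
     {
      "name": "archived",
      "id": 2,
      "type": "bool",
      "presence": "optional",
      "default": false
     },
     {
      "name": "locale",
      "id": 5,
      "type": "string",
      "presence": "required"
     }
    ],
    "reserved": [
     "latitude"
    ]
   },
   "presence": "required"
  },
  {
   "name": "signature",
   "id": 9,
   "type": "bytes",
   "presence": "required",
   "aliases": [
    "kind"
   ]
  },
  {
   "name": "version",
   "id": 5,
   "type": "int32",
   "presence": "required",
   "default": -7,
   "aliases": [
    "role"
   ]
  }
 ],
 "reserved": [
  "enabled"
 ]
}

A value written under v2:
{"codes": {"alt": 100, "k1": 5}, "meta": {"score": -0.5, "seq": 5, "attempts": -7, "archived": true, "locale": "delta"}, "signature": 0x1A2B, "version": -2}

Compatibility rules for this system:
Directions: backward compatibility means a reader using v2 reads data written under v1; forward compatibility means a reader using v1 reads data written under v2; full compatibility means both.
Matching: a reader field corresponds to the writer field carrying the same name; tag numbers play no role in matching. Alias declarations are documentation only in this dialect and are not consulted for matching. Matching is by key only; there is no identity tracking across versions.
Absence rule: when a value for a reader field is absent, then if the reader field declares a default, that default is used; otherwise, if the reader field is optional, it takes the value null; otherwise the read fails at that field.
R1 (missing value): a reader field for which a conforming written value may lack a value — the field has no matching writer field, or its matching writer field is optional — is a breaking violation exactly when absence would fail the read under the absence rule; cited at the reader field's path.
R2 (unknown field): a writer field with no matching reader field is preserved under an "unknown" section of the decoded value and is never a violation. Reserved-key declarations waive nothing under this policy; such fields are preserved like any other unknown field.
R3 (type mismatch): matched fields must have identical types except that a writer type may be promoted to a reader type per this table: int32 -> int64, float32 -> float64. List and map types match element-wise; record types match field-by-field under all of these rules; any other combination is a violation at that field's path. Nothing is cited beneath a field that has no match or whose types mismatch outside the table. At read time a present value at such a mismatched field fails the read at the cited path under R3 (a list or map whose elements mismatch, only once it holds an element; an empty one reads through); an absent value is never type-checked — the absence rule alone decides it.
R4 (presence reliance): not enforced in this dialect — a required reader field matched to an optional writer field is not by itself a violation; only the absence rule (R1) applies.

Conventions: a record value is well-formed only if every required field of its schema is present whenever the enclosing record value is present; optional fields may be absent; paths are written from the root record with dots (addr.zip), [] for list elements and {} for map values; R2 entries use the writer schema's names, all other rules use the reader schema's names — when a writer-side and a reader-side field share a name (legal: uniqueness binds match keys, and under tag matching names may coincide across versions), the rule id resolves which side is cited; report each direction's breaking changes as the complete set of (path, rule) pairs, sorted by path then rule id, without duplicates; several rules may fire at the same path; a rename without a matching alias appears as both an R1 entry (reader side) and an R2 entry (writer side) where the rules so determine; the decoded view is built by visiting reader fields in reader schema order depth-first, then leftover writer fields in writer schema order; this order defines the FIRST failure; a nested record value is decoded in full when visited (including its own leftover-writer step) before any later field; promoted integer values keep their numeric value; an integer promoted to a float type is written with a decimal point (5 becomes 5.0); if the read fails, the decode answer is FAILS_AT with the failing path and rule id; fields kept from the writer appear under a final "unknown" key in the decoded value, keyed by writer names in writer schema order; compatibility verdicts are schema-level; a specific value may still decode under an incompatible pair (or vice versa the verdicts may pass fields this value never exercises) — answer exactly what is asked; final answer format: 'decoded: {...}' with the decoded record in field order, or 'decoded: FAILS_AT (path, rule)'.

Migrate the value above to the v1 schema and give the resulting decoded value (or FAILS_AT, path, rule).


decoded: {"codes": {"alt": 100, "k1": 5}, "meta": {"score": -0.5, "seq": 5, "primary": false, "latitude": null, "unknown": {"attempts": -7, "archived": true, "locale": "delta"}}, "signature": 0x1A2B, "version": -2}

the writer's type comes first in each Event pair
decode (reader v1):
  codes := {"alt": 100, "k1": 5}
  meta.score := -0.5
  meta.seq := 5
  meta.primary := false (absent -> default)
  meta.latitude := null (absent, optional -> null)
  writer meta.attempts: kept under "unknown"
  writer meta.archived: kept under "unknown"
  writer meta.locale: kept under "unknown"
  signature := 0x1A2B
  version := -2
  => decoded: {"codes": {"alt": 100, "k1": 5}, "meta": {"score": -0.5, "seq": 5, "primary": false, "latitude": null, "unknown": {"attempts": -7, "archived": true, "locale": "delta"}}, "signature": 0x1A2B, "version": -2}
remaining Event differences; none change what is asked:
  field codes in record Event: tag 4 changed to 31 -> inert under this dialect — no rule fires on Event and the result does not move
  removed field latitude from record Meta (its key "latitude" joins the reserved list) -> inert under this dialect — no rule fires on Event and the result does not move


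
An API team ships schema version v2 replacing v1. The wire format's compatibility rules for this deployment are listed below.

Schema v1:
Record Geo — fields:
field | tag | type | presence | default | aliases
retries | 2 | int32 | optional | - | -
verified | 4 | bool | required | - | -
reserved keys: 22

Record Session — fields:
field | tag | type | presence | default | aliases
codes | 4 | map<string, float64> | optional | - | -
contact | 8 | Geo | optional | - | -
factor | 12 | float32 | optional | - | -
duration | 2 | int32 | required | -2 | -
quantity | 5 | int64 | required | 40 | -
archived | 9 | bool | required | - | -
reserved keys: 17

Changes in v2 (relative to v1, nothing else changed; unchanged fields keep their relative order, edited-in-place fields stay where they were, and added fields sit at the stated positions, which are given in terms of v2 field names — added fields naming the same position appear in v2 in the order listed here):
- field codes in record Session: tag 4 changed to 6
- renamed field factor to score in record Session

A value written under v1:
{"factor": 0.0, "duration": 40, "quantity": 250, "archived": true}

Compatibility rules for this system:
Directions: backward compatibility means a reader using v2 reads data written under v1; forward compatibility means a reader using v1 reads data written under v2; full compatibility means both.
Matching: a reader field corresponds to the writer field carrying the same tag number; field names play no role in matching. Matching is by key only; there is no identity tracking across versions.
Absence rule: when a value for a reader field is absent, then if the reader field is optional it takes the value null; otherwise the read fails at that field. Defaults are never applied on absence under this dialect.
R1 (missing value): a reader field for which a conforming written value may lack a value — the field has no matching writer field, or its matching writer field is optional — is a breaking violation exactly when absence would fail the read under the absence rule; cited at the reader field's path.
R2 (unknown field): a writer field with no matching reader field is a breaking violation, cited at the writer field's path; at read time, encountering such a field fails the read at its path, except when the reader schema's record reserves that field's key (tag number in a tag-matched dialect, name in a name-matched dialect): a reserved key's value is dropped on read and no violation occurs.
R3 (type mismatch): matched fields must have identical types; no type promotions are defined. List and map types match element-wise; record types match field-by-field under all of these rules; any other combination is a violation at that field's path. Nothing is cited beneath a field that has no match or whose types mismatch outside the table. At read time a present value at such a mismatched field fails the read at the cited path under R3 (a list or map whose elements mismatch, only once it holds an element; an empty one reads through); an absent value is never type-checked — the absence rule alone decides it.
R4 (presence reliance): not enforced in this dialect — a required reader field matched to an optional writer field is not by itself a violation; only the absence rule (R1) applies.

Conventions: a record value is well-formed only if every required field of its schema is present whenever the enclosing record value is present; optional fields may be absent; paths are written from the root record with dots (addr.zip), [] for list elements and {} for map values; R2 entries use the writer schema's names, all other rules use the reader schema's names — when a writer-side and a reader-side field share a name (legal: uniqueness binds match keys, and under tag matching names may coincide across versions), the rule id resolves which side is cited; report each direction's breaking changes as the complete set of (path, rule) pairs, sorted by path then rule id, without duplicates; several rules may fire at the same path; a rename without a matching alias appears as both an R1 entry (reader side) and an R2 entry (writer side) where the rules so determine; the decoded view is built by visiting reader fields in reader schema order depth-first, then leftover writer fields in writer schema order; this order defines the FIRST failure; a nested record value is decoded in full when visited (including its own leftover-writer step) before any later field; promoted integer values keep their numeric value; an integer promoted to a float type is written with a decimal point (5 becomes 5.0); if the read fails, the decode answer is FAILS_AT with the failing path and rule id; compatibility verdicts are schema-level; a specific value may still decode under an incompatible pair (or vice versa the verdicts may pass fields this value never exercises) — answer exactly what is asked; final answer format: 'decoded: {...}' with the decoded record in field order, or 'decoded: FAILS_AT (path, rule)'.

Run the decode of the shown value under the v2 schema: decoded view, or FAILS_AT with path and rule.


each type pair in Session: writer, then reader
decode walk for Session under reader schema v2:
  codes := null (missing; optional => null)
  contact := null (missing; optional => null)
  score := 0.0 (from writer factor)
  duration := 40
  quantity := 250
  archived := true
  => decoded: {"codes": null, "contact": null, "score": 0.0, "duration": 40, "quantity": 250, "archived": true}
the other Session changes do not affect what is asked:
  field codes in record Session: tag 4 changed to 6 -> a verdict-level change on Session — the shown value reads the same

decoded: {"codes": null, "contact": null, "score": 0.0, "duration": 40, "quantity": 250, "archived": true}


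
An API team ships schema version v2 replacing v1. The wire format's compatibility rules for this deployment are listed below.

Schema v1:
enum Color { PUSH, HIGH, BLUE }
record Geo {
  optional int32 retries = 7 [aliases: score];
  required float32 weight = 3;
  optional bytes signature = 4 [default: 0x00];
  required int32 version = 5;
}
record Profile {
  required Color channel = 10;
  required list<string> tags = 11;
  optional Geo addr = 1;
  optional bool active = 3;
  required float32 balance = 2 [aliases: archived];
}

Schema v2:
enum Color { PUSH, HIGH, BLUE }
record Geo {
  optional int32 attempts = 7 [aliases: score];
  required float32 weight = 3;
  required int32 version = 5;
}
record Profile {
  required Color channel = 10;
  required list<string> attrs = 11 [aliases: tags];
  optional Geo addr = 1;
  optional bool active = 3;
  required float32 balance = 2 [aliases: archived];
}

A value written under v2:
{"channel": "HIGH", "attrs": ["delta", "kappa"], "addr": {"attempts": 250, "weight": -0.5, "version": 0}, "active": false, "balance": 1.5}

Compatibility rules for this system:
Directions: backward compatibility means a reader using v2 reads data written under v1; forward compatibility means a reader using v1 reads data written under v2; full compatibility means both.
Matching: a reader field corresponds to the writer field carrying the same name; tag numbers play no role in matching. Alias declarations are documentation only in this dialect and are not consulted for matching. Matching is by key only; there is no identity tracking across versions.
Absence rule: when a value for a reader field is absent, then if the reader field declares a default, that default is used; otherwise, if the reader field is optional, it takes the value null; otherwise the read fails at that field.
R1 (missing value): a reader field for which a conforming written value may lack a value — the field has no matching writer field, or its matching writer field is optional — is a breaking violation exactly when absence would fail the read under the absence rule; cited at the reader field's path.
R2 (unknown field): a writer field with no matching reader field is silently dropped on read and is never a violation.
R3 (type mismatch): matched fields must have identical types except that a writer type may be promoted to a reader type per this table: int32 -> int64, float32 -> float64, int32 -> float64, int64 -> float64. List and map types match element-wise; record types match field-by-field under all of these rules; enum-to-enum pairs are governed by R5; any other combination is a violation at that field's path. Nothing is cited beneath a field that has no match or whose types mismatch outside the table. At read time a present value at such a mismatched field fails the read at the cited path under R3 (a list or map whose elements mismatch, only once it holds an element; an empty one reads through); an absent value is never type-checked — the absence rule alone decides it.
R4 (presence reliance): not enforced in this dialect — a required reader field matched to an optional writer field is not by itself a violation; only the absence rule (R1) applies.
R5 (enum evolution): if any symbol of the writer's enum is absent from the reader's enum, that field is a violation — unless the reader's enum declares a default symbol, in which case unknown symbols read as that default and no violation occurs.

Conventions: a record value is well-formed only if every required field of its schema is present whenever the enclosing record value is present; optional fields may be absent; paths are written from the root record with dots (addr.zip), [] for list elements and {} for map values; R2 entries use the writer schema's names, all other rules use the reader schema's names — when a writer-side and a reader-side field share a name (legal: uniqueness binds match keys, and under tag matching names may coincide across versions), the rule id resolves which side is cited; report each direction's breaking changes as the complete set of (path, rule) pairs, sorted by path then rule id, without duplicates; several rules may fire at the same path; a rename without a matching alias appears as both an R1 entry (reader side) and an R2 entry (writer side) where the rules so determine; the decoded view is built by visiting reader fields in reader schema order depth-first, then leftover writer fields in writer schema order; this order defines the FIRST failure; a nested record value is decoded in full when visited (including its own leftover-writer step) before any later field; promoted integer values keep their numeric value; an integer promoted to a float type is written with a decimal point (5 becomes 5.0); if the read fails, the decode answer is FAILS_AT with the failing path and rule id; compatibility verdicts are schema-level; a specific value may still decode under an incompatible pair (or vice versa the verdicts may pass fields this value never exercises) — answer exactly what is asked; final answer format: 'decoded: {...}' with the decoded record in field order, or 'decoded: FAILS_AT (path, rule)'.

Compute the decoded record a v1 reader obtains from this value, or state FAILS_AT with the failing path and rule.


each type pair in Profile: writer, then reader
decoding the Profile value with the v1 reader:
  channel := "HIGH"
  read fails at tags under R1 (no fill)
  => FAILS_AT (tags, R1)
checking off the Profile differences that do not matter here:
  removed field signature from record Geo -> inert under this dialect — no rule fires on Profile and the result does not move
  renamed field retries to attempts in record Geo -> inert under this dialect — no rule fires on Profile and the result does not move

decoded: FAILS_AT (tags, R1)


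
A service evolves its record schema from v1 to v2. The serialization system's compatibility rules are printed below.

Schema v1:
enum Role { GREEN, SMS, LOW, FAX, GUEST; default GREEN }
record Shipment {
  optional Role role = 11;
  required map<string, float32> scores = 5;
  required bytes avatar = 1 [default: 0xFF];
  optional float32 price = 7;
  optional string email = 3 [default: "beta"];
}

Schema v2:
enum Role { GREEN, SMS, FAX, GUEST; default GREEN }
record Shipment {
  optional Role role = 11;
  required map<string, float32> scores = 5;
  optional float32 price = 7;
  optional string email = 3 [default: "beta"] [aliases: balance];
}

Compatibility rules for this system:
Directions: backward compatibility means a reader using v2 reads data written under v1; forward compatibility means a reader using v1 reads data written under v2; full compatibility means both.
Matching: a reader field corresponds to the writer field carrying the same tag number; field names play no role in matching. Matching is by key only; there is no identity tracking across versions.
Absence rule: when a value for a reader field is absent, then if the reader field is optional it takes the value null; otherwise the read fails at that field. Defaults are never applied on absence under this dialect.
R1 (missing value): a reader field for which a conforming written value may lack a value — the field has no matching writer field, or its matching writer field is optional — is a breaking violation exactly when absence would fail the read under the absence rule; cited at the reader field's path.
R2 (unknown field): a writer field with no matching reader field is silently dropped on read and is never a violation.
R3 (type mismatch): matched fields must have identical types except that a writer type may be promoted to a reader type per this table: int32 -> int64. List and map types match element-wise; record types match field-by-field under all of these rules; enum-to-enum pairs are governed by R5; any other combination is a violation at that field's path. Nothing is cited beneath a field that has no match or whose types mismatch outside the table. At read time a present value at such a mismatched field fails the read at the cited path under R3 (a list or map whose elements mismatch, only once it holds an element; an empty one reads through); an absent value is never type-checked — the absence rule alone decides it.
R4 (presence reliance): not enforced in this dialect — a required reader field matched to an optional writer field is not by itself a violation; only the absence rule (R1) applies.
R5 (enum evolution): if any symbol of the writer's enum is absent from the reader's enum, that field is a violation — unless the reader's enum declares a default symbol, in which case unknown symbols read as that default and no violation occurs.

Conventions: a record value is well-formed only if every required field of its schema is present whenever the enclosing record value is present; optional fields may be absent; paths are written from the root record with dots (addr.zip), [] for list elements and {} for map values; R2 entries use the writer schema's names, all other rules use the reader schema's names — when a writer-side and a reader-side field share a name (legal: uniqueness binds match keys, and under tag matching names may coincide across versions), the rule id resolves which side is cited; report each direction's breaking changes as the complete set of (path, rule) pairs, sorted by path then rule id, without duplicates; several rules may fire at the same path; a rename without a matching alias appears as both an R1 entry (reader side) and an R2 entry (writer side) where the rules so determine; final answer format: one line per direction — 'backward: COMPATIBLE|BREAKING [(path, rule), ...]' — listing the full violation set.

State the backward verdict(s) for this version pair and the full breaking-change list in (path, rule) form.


each type pair in Shipment: writer, then reader
backward analysis of Shipment with v2 as reader and v1 as writer:
  Role -> Role, writer optional: role aligns to role
  map<string, float32> -> map<string, float32>, writer required: scores aligns to scores
  float32 -> float32, writer optional: price aligns to price
  string -> string, writer optional: email aligns to email
  avatar (writer side), unknown to reader
  nothing fires on Shipment: backward is COMPATIBLE
the rest of the Shipment diff is inert for this question:
  enum Role (field role in record Shipment): symbol LOW removed -> triggers nothing under Shipment's printed rules — same verdict
  removed field avatar from record Shipment -> its effect on Shipment is confined to the forward direction, not asked

backward: COMPATIBLE []
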